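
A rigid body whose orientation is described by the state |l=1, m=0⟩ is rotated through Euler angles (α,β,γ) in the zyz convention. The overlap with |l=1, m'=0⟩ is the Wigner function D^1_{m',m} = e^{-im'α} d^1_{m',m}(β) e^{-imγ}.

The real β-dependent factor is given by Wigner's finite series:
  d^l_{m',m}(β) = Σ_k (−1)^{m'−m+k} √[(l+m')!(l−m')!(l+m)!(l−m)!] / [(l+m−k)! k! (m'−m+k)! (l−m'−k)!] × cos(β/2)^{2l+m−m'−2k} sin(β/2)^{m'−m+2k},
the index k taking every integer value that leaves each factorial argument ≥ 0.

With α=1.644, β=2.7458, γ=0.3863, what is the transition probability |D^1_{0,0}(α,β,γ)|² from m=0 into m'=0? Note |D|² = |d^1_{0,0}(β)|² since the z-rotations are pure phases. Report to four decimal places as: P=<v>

Split into d^1_{0,0}(β=2.7458) × two z-phases.
With c≡cos(β/2)=0.196607 and s≡sin(β/2)=0.980482, N=[1·1·1·1]^{1/2}=1.000000
k∈{0,1} keeps every argument non-negative
  k=0: (−1)^0·1.0000/(1)·0.1966^2·0.9805^0 = +0.038654
  k=1: (−1)^1·1.0000/(1)·0.1966^0·0.9805^2 = -0.961346
d^1_{0,0}(2.7458) = +0.038654 -0.961346 = -0.922691
|D^1_{0,0}|² = |d^1_{0,0}(β)|² = (-0.922691)² = 0.851359 (the z-rotation phases have unit modulus)

P=0.8514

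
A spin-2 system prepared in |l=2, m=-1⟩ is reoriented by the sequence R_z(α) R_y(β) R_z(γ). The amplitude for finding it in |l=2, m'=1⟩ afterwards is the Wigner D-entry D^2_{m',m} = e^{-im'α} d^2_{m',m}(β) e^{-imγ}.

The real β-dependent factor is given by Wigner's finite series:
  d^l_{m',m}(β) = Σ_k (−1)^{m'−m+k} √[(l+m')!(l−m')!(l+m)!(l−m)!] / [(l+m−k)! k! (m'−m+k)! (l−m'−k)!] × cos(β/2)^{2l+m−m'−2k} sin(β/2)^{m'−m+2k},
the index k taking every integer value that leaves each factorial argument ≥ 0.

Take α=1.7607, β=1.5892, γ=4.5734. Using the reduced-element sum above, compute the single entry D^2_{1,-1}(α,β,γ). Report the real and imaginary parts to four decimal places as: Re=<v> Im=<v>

Re=-0.4642 Im=0.1584

Split into d^2_{1,-1}(β=1.5892) × two z-phases.
With c≡cos(β/2)=0.700570 and s≡sin(β/2)=0.713583, N=[6·1·1·6]^{1/2}=6.000000
The bounds max(0,m−m')=0 and min(l+m,l−m')=1 give 2 terms
  k=0: (−1)^2·6.0000/(2)·0.7006^2·0.7136^2 = +0.749746
  k=1: (−1)^3·6.0000/(6)·0.7006^0·0.7136^4 = -0.259286
d^2_{1,-1}(1.5892) = +0.749746 -0.259286 = +0.490460
Phases: e^{-i·(1)·1.7607}=-0.188764-0.982022i, e^{-i·(-1)·4.5734}=-0.138542-0.990357i ⇒ D=-0.464172+0.158416i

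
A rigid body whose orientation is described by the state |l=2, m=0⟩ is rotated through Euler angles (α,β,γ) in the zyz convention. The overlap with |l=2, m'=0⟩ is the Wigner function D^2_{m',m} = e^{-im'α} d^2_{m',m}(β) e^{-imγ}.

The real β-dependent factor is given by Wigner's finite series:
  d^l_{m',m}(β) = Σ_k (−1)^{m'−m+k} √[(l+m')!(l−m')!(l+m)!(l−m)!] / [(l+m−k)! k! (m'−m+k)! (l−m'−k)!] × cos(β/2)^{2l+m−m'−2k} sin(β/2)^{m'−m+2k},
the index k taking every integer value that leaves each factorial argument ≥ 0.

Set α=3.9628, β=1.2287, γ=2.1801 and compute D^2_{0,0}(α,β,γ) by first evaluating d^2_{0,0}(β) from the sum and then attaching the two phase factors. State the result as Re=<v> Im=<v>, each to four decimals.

Split into d^2_{0,0}(β=1.2287) × two z-phases.
c=cos(1.2287/2)=0.817148, s=sin(1.2287/2)=0.576427; N=√[2·2·2·2]=4.000000
The bounds max(0,m−m')=0 and min(l+m,l−m')=2 give 3 terms
  k=0: (−1)^0·4.0000/(4)·0.8171^4·0.5764^0 = +0.445865
  k=1: (−1)^1·4.0000/(1)·0.8171^2·0.5764^2 = -0.887465
  k=2: (−1)^2·4.0000/(4)·0.8171^0·0.5764^4 = +0.110402
d^2_{0,0}(1.2287) = +0.445865 -0.887465 +0.110402 = -0.331197
Attach z-rotation phases: D = e^{-i(0)(3.9628)}·(-0.331197)·e^{-i(0)(2.1801)} = -0.331197+0.000000i

Re=-0.3312 Im=0.0000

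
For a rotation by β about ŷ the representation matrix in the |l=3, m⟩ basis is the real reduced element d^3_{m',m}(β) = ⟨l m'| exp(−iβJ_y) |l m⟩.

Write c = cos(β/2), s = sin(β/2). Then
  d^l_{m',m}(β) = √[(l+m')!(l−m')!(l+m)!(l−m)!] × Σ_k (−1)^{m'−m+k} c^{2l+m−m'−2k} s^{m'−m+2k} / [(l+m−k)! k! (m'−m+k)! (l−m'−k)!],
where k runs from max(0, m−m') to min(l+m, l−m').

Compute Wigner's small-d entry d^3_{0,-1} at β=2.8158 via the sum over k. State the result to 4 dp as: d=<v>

d=-0.4834

d^3_{0,-1}(β=2.8158) via Wigner's sum:
Half-angle: c=0.162177, s=0.986762. N=√(6·6·2·24)=41.569219
k: max(0,(-1)−(0))=0 … min(3+(-1),3−(0))=2
  k=0: (−1)^1·41.5692/(12)·0.1622^5·0.9868^1 = -0.000383
  k=1: (−1)^2·41.5692/(4)·0.1622^3·0.9868^3 = +0.042591
  k=2: (−1)^3·41.5692/(12)·0.1622^1·0.9868^5 = -0.525583
d^3_{0,-1}(2.8158) = -0.000383 +0.042591 -0.525583 = -0.483375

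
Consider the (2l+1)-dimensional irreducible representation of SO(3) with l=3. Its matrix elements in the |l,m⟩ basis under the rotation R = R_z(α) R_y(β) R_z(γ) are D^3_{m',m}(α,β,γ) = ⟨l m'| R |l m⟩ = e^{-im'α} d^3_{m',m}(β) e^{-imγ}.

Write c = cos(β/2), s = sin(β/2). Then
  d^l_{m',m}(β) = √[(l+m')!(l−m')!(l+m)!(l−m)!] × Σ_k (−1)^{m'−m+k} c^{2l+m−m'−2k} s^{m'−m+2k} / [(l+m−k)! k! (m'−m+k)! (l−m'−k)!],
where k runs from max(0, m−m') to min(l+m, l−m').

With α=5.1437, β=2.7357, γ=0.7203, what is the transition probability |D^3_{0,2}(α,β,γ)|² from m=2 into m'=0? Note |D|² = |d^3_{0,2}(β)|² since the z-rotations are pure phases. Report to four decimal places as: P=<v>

P=0.0385

D^3_{0,2}(5.1437,2.7357,0.7203) = e^{-i·0·5.1437}·d^3_{0,2}(2.7357)·e^{-i·2·0.7203}. Compute d first:
With c≡cos(β/2)=0.201556 and s≡sin(β/2)=0.979477, N=[6·6·120·1]^{1/2}=65.726707
k∈{2,3} keeps every argument non-negative
  k=2: (−1)^0·65.7267/(12)·0.2016^4·0.9795^2 = +0.008672
  k=3: (−1)^1·65.7267/(12)·0.2016^2·0.9795^4 = -0.204800
d^3_{0,2}(2.7357) = +0.008672 -0.204800 = -0.196127
|D^3_{0,2}|² = |d^3_{0,2}(β)|² = (-0.196127)² = 0.038466 (the z-rotation phases have unit modulus)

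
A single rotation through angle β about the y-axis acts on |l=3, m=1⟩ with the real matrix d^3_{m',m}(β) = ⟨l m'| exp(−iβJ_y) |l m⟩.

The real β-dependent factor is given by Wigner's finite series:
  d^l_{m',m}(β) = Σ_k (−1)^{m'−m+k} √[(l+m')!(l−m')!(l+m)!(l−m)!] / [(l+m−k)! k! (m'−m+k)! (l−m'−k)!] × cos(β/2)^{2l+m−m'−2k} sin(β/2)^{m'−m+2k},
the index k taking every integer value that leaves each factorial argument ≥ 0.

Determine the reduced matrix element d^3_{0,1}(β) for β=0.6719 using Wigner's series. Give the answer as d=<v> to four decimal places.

d^3_{0,1}(β=0.6719) via Wigner's sum:
c=cos(0.6719/2)=0.944098, s=sin(0.6719/2)=0.329666; N=√[6·6·24·2]=41.569219
k: max(0,(1)−(0))=1 … min(3+(1),3−(0))=3
  k=1: (−1)^0·41.5692/(12)·0.9441^5·0.3297^1 = +0.856543
  k=2: (−1)^1·41.5692/(4)·0.9441^3·0.3297^3 = -0.313318
  k=3: (−1)^2·41.5692/(12)·0.9441^1·0.3297^5 = +0.012734
d^3_{0,1}(0.6719) = +0.856543 -0.313318 +0.012734 = +0.555960

d=0.5560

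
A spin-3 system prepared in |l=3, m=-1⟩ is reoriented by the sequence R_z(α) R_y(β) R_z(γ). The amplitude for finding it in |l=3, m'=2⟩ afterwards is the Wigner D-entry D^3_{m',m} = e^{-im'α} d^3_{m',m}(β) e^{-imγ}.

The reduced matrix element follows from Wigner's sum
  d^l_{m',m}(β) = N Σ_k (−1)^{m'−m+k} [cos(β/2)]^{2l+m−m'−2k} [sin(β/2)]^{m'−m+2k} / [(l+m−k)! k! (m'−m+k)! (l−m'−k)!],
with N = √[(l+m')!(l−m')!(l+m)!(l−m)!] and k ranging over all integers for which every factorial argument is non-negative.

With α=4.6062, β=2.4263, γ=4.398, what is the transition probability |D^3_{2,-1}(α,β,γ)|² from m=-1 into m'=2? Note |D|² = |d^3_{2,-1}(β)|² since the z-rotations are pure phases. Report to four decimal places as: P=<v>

P=0.3311

Split into d^3_{2,-1}(β=2.4263) × two z-phases.
With c≡cos(β/2)=0.350070 and s≡sin(β/2)=0.936723, N=[120·1·2·24]^{1/2}=75.894664
k∈{0,1} keeps every argument non-negative
  k=0: (−1)^3·75.8947/(12)·0.3501^3·0.9367^3 = -0.223013
  k=1: (−1)^4·75.8947/(24)·0.3501^1·0.9367^5 = +0.798385
d^3_{2,-1}(2.4263) = -0.223013 +0.798385 = +0.575372
|D^3_{2,-1}|² = |d^3_{2,-1}(β)|² = (+0.575372)² = 0.331053 (the z-rotation phases have unit modulus)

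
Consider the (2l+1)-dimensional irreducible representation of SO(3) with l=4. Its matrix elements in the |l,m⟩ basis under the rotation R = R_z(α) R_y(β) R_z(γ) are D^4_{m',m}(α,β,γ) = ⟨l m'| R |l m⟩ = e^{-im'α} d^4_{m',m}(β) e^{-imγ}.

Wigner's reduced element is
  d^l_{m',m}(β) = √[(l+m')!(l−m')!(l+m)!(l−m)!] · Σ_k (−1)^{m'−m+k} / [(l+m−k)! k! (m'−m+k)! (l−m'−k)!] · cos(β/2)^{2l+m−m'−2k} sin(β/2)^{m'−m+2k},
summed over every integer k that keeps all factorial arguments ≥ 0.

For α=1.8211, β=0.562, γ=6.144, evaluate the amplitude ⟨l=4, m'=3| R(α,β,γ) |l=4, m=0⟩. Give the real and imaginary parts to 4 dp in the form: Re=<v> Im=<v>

Re=-0.1292 Im=-0.1384

Split into d^4_{3,0}(β=0.562) × two z-phases.
Half-angle: c=0.960779, s=0.277317. N=√(5040·1·24·24)=1703.830978
k: max(0,(0)−(3))=0 … min(4+(0),4−(3))=1
  k=0: (−1)^3·1703.8310/(144)·0.9608^5·0.2773^3 = -0.206589
  k=1: (−1)^4·1703.8310/(144)·0.9608^3·0.2773^5 = +0.017211
d^4_{3,0}(0.562) = -0.206589 +0.017211 = -0.189378
D = (+0.682305+0.731068i)·(-0.189378)·(+1.000000+0.000000i) = -0.129214-0.138448i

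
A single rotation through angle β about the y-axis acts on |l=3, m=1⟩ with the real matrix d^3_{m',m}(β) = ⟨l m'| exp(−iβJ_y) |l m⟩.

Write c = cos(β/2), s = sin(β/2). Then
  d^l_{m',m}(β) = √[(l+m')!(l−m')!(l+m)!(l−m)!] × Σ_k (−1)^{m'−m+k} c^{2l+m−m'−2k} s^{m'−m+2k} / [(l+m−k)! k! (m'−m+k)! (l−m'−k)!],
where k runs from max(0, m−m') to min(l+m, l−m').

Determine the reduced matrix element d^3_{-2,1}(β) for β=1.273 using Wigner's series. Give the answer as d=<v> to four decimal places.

d^3_{-2,1}(β=1.273) via Wigner's sum:
With c≡cos(β/2)=0.804181 and s≡sin(β/2)=0.594384, N=[1·120·24·2]^{1/2}=75.894664
The bounds max(0,m−m')=3 and min(l+m,l−m')=4 give 2 terms
  k=3: (−1)^0·75.8947/(12)·0.8042^3·0.5944^3 = +0.690707
  k=4: (−1)^1·75.8947/(24)·0.8042^1·0.5944^5 = -0.188665
d^3_{-2,1}(1.273) = +0.690707 -0.188665 = +0.502042

d=0.5020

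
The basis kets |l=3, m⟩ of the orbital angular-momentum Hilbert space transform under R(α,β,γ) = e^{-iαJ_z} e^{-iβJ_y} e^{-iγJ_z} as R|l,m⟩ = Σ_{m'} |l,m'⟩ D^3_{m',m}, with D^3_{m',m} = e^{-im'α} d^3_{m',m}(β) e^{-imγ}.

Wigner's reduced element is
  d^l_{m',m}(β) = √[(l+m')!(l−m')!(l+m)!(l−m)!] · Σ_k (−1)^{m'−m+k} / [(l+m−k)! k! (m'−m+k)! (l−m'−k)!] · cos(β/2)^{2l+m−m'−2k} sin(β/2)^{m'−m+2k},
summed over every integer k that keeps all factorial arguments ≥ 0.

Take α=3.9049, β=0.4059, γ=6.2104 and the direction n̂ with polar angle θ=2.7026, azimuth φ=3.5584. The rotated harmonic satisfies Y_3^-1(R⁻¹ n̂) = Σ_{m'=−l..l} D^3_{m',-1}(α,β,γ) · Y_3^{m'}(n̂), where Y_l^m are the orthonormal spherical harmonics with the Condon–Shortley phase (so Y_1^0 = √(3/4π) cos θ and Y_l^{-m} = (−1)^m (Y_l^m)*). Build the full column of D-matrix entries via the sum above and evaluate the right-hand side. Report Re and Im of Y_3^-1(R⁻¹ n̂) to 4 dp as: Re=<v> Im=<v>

Need the full column D^3_{m',-1} for m'=−3..3 at α=3.9049, β=0.4059, γ=6.2104.
cos(β/2)=0.979476, sin(β/2)=0.201560
d^3_{-3,-1}: single k=2 term ⇒ +0.144820;  D = +0.087221-0.115609i
d^3_{-2,-1}: k∈[1..2] ⇒ +0.574610 -0.048666 = +0.525944;  D = +0.061378+0.522351i
d^3_{-1,-1}: k∈[0..2] ⇒ +0.883006 -0.299139 +0.009501 = +0.593367;  D = -0.457435-0.377939i
d^3_{0,-1}: k∈[0..2] ⇒ -0.629454 +0.079966 -0.001129 = -0.550617;  D = -0.549159+0.040041i
d^3_{1,-1}: k∈[0..2] ⇒ +0.224354 -0.012668 +0.000067 = +0.211754;  D = -0.141953+0.157127i
d^3_{2,-1}: k∈[0..1] ⇒ -0.048666 +0.001030 = -0.047635;  D = +0.001362+0.047616i
d^3_{3,-1}: single k=0 term ⇒ +0.006133;  D = +0.004365+0.004308i
Y_3^{m'}(θ=2.7026,φ=3.5584) and Σ D·Y over m':
  (+0.0872-0.1156i)·(-0.0101+0.0304i)  (+0.0614+0.5224i)·(-0.1123+0.1237i)  (-0.4574-0.3779i)·(-0.3890+0.1722i)  (-0.5492+0.0400i)·(-0.3705+0.0000i)  (-0.1420+0.1571i)·(+0.3890+0.1722i)  (+0.0014+0.0476i)·(-0.1123-0.1237i)  (+0.0044+0.0043i)·(+0.0101+0.0304i)
Y_3^-1(R⁻¹ n̂) = +0.300947+0.037455i

Re=0.3009 Im=0.0375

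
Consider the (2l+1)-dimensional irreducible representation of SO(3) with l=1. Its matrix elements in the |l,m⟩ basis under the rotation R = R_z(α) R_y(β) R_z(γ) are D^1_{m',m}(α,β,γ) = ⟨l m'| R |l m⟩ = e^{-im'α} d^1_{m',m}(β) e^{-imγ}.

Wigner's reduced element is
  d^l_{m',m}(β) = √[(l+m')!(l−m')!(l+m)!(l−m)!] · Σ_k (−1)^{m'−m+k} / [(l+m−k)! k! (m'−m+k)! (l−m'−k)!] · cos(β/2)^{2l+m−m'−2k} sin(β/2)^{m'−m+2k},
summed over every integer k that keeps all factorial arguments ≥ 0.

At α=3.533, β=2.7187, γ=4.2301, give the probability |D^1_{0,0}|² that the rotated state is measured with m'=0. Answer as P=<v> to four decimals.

P=0.8316

Split into d^1_{0,0}(β=2.7187) × two z-phases.
c=cos(2.7187/2)=0.209874, s=sin(2.7187/2)=0.977728; N=√[1·1·1·1]=1.000000
k: max(0,(0)−(0))=0 … min(1+(0),1−(0))=1
  k=0: (−1)^0·1.0000/(1)·0.2099^2·0.9777^0 = +0.044047
  k=1: (−1)^1·1.0000/(1)·0.2099^0·0.9777^2 = -0.955953
d^1_{0,0}(2.7187) = +0.044047 -0.955953 = -0.911906
|D^1_{0,0}|² = |d^1_{0,0}(β)|² = (-0.911906)² = 0.831572 (the z-rotation phases have unit modulus)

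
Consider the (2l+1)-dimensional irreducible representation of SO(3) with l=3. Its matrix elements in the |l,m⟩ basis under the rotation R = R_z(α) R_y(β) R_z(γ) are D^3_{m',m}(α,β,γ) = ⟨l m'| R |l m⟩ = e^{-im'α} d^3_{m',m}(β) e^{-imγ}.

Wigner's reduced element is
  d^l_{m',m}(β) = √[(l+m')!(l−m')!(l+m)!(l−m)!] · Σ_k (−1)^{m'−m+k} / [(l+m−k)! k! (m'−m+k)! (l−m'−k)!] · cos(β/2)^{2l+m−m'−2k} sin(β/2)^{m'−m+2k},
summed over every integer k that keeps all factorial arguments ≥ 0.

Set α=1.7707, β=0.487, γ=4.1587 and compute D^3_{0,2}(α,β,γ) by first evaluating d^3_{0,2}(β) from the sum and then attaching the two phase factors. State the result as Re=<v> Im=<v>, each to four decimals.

D^3_{0,2}(1.7707,0.487,4.1587) = e^{-i·0·1.7707}·d^3_{0,2}(0.487)·e^{-i·2·4.1587}. Compute d first:
Half-angle: c=0.970500, s=0.241101. N=√(6·6·120·1)=65.726707
k: max(0,(2)−(0))=2 … min(3+(2),3−(0))=3
  k=2: (−1)^0·65.7267/(12)·0.9705^4·0.2411^2 = +0.282449
  k=3: (−1)^1·65.7267/(12)·0.9705^2·0.2411^4 = -0.017432
d^3_{0,2}(0.487) = +0.282449 -0.017432 = +0.265017
Phases: e^{-i·(0)·1.7707}=+1.000000+0.000000i, e^{-i·(2)·4.1587}=-0.447009-0.894530i ⇒ D=-0.118465-0.237066i

Re=-0.1185 Im=-0.2371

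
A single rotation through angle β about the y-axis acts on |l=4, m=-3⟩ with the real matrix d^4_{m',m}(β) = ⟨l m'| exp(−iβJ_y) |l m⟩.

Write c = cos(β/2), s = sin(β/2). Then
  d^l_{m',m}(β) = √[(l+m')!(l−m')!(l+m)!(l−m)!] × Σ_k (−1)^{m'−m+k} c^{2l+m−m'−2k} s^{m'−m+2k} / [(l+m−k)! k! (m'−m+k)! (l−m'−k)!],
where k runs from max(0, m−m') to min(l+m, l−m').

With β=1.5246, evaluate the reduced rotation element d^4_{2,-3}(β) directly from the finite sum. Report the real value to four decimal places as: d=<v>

d^4_{2,-3}(β=1.5246) via Wigner's sum:
Half-angle: c=0.723250, s=0.690587. N=√(720·2·1·5040)=2693.993318
k: max(0,(-3)−(2))=0 … min(4+(-3),4−(2))=1
  k=0: (−1)^5·2693.9933/(240)·0.7232^3·0.6906^5 = -0.667023
  k=1: (−1)^6·2693.9933/(720)·0.7232^1·0.6906^7 = +0.202712
d^4_{2,-3}(1.5246) = -0.667023 +0.202712 = -0.464311

d=-0.4643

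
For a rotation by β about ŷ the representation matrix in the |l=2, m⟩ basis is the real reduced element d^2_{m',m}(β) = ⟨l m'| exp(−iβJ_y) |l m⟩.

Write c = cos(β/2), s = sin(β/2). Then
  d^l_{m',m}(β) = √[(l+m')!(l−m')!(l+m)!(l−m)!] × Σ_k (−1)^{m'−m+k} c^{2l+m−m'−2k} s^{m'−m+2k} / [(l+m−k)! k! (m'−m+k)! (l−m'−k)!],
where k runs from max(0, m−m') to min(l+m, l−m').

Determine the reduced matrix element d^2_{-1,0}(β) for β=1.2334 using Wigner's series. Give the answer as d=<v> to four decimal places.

d=0.3826

d^2_{-1,0}(β=1.2334) via Wigner's sum:
With c≡cos(β/2)=0.815791 and s≡sin(β/2)=0.578346, N=[1·6·2·2]^{1/2}=4.898979
Admissible k: 1..2 (factorial args all ≥0)
  k=1: (−1)^0·4.8990/(2)·0.8158^3·0.5783^1 = +0.769132
  k=2: (−1)^1·4.8990/(2)·0.8158^1·0.5783^3 = -0.386561
d^2_{-1,0}(1.2334) = +0.769132 -0.386561 = +0.382571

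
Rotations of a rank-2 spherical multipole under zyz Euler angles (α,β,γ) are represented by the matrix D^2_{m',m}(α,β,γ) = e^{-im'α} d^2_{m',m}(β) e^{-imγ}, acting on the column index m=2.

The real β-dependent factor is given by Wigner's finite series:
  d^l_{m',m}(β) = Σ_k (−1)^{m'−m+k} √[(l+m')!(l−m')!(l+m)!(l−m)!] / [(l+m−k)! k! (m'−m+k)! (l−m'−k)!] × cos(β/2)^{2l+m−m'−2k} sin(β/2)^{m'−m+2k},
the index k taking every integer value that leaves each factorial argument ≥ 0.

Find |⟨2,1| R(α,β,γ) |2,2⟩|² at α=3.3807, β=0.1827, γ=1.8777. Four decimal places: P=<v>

P=0.0325

Split into d^2_{1,2}(β=0.1827) × two z-phases.
c=cos(0.1827/2)=0.995830, s=sin(0.1827/2)=0.091223; N=√[6·1·24·1]=12.000000
The bounds max(0,m−m')=1 and min(l+m,l−m')=1 give 1 term
  k=1: (−1)^0·12.0000/(6)·0.9958^3·0.0912^1 = +0.180173
d^2_{1,2}(0.1827) = +0.180173
|D^2_{1,2}|² = |d^2_{1,2}(β)|² = (+0.180173)² = 0.032462 (the z-rotation phases have unit modulus)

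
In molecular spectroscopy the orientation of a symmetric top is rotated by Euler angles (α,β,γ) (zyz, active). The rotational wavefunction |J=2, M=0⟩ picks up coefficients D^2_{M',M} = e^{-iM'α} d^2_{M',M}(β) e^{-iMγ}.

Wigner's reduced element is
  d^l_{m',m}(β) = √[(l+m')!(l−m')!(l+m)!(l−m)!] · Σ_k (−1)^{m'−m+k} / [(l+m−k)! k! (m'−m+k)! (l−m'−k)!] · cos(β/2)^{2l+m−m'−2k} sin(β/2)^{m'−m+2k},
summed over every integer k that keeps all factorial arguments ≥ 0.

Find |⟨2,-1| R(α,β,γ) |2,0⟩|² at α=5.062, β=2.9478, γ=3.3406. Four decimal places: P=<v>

P=0.0536

First d^2_{-1,0}(β=2.9478), then the phase factors e^{-i(-1)α} and e^{-i(0)γ}:
c=cos(2.9478/2)=0.096745, s=sin(2.9478/2)=0.995309; N=√[1·6·2·2]=4.898979
k∈{1,2} keeps every argument non-negative
  k=1: (−1)^0·4.8990/(2)·0.0967^3·0.9953^1 = +0.002208
  k=2: (−1)^1·4.8990/(2)·0.0967^1·0.9953^3 = -0.233656
d^2_{-1,0}(2.9478) = +0.002208 -0.233656 = -0.231449
|D^2_{-1,0}|² = |d^2_{-1,0}(β)|² = (-0.231449)² = 0.053568 (the z-rotation phases have unit modulus)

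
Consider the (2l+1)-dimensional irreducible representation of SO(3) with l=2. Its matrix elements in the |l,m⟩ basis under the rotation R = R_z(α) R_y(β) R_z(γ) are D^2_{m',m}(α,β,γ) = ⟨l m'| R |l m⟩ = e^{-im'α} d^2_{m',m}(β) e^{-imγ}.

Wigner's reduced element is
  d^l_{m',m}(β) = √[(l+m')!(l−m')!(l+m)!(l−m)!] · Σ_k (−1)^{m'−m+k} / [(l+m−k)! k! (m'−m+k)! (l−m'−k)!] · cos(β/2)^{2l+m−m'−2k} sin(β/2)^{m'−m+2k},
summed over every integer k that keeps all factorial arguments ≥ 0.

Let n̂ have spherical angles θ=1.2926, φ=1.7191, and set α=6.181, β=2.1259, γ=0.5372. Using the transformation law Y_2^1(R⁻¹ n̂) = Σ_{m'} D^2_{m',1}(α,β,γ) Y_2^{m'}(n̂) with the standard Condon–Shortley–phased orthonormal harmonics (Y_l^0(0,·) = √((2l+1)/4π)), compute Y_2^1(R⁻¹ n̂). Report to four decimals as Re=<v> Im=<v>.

Need the full column D^2_{m',1} for m'=−2..2 at α=6.181, β=2.1259, γ=0.5372.
cos(β/2)=0.486297, sin(β/2)=0.873794
d^2_{-2,1}: single k=3 term ⇒ +0.648871;  D = +0.478483-0.438278i
d^2_{-1,1}: k∈[2..3] ⇒ +0.541678 -0.582956 = -0.041278;  D = -0.033124+0.024631i
d^2_{0,1}: k∈[1..2] ⇒ +0.246143 -0.794701 = -0.548558;  D = -0.471290+0.280715i
d^2_{1,1}: k∈[0..1] ⇒ +0.055925 -0.541678 = -0.485754;  D = -0.440512+0.204708i
d^2_{2,1}: single k=0 term ⇒ -0.200975;  D = -0.189946+0.065662i
Y_2^{m'}(θ=1.2926,φ=1.7191) and Σ D·Y over m':
  (+0.4785-0.4383i)·(-0.3415+0.1044i)  (-0.0331+0.0246i)·(-0.0301-0.2018i)  (-0.4713+0.2807i)·(-0.2440+0.0000i)  (-0.4405+0.2047i)·(+0.0301-0.2018i)  (-0.1899+0.0657i)·(-0.3415-0.1044i)
Y_2^1(R⁻¹ n̂) = +0.103057+0.229526i

Re=0.1031 Im=0.2295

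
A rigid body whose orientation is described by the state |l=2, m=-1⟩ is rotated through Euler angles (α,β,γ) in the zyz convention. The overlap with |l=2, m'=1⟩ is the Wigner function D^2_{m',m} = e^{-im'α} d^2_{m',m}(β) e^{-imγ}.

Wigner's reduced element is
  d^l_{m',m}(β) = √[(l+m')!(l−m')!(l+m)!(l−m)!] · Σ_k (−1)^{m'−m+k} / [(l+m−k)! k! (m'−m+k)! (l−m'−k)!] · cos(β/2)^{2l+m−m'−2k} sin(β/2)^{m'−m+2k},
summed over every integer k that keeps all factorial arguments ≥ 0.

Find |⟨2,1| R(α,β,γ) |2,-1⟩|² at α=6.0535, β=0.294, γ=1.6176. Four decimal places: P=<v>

P=0.0039

First d^2_{1,-1}(β=0.294), then the phase factors e^{-i(1)α} and e^{-i(-1)γ}:
Half-angle: c=0.989215, s=0.146471. N=√(6·1·1·6)=6.000000
k: max(0,(-1)−(1))=0 … min(2+(-1),2−(1))=1
  k=0: (−1)^2·6.0000/(2)·0.9892^2·0.1465^2 = +0.062981
  k=1: (−1)^3·6.0000/(6)·0.9892^0·0.1465^4 = -0.000460
d^2_{1,-1}(0.294) = +0.062981 -0.000460 = +0.062520
|D^2_{1,-1}|² = |d^2_{1,-1}(β)|² = (+0.062520)² = 0.003909 (the z-rotation phases have unit modulus)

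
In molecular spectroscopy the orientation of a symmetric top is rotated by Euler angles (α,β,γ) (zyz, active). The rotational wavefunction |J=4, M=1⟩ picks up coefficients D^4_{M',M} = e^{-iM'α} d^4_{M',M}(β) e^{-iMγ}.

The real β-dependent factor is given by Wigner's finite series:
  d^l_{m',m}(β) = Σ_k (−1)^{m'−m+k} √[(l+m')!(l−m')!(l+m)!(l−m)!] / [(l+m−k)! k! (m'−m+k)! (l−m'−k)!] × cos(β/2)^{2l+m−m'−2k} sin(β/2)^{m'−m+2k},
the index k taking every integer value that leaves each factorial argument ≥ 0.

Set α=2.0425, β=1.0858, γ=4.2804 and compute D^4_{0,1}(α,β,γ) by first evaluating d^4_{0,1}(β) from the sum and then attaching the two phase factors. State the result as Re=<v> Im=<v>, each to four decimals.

Re=0.1427 Im=-0.3096

Split into d^4_{0,1}(β=1.0858) × two z-phases.
With c≡cos(β/2)=0.856214 and s≡sin(β/2)=0.516621, N=[24·24·120·6]^{1/2}=643.987578
Admissible k: 1..4 (factorial args all ≥0)
  k=1: (−1)^0·643.9876/(144)·0.8562^7·0.5166^1 = +0.779406
  k=2: (−1)^1·643.9876/(24)·0.8562^5·0.5166^3 = -1.702530
  k=3: (−1)^2·643.9876/(24)·0.8562^3·0.5166^5 = +0.619833
  k=4: (−1)^3·643.9876/(144)·0.8562^1·0.5166^7 = -0.037610
d^4_{0,1}(1.0858) = +0.779406 -1.702530 +0.619833 -0.037610 = -0.340901
Attach z-rotation phases: D = e^{-i(0)(2.0425)}·(-0.340901)·e^{-i(1)(4.2804)} = +0.142728-0.309584i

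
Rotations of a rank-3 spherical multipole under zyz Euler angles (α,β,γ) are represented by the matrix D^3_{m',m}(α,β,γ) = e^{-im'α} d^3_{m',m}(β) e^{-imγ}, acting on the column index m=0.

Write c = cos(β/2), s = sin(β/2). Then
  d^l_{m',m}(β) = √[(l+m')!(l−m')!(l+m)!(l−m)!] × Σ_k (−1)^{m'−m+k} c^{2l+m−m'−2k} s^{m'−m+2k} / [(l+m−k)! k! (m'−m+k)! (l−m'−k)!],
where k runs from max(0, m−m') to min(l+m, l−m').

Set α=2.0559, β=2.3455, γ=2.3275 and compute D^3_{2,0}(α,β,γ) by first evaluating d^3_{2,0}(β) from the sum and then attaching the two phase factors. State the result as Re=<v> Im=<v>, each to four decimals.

Re=0.2764 Im=-0.4036

Split into d^3_{2,0}(β=2.3455) × two z-phases.
Half-angle: c=0.387618, s=0.921820. N=√(120·1·6·6)=65.726707
k∈{0,1} keeps every argument non-negative
  k=0: (−1)^2·65.7267/(12)·0.3876^4·0.9218^2 = +0.105068
  k=1: (−1)^3·65.7267/(12)·0.3876^2·0.9218^4 = -0.594228
d^3_{2,0}(2.3455) = +0.105068 -0.594228 = -0.489161
Attach z-rotation phases: D = e^{-i(2)(2.0559)}·(-0.489161)·e^{-i(0)(2.3275)} = +0.276439-0.403559i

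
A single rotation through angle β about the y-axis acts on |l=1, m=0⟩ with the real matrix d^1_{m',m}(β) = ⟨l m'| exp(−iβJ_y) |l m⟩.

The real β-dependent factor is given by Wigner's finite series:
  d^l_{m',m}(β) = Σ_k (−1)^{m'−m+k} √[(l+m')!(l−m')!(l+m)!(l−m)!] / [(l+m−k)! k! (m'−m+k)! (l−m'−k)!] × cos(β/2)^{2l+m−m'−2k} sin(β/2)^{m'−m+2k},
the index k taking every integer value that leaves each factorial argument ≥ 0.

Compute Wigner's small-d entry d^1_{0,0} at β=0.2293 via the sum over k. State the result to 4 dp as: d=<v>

d^1_{0,0}(β=0.2293) via Wigner's sum:
With c≡cos(β/2)=0.993435 and s≡sin(β/2)=0.114399, N=[1·1·1·1]^{1/2}=1.000000
k: max(0,(0)−(0))=0 … min(1+(0),1−(0))=1
  k=0: (−1)^0·1.0000/(1)·0.9934^2·0.1144^0 = +0.986913
  k=1: (−1)^1·1.0000/(1)·0.9934^0·0.1144^2 = -0.013087
d^1_{0,0}(0.2293) = +0.986913 -0.013087 = +0.973826

d=0.9738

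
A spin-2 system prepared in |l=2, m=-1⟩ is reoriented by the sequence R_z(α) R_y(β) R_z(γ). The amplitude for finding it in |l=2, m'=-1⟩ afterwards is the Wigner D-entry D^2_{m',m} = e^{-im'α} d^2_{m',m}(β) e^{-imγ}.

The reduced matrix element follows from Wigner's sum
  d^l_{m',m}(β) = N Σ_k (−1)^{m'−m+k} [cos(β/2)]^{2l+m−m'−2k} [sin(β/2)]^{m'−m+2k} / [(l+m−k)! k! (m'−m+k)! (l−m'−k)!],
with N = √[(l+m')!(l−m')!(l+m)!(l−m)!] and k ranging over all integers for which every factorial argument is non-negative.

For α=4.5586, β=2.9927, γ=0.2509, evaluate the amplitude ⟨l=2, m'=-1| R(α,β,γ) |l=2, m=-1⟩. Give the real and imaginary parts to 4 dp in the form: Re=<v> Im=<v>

Re=-0.0016 Im=0.0164

Split into d^2_{-1,-1}(β=2.9927) × two z-phases.
With c≡cos(β/2)=0.074378 and s≡sin(β/2)=0.997230, N=[1·6·1·6]^{1/2}=6.000000
Admissible k: 0..1 (factorial args all ≥0)
  k=0: (−1)^0·6.0000/(6)·0.0744^4·0.9972^0 = +0.000031
  k=1: (−1)^1·6.0000/(2)·0.0744^2·0.9972^2 = -0.016504
d^2_{-1,-1}(2.9927) = +0.000031 -0.016504 = -0.016474
Attach z-rotation phases: D = e^{-i(-1)(4.5586)}·(-0.016474)·e^{-i(-1)(0.2509)} = -0.001597+0.016396i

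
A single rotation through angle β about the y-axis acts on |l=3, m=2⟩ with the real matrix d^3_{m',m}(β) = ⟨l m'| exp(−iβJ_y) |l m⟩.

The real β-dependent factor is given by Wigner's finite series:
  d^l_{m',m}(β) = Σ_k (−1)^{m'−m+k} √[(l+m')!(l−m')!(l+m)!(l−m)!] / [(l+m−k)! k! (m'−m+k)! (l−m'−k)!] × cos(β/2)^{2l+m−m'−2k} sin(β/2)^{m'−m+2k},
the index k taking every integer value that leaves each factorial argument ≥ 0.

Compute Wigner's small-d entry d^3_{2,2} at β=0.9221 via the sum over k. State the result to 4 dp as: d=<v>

d^3_{2,2}(β=0.9221) via Wigner's sum:
Half-angle: c=0.895586, s=0.444889. N=√(120·1·120·1)=120.000000
The bounds max(0,m−m')=0 and min(l+m,l−m')=1 give 2 terms
  k=0: (−1)^0·120.0000/(120)·0.8956^6·0.4449^0 = +0.515992
  k=1: (−1)^1·120.0000/(24)·0.8956^4·0.4449^2 = -0.636651
d^3_{2,2}(0.9221) = +0.515992 -0.636651 = -0.120659

d=-0.1207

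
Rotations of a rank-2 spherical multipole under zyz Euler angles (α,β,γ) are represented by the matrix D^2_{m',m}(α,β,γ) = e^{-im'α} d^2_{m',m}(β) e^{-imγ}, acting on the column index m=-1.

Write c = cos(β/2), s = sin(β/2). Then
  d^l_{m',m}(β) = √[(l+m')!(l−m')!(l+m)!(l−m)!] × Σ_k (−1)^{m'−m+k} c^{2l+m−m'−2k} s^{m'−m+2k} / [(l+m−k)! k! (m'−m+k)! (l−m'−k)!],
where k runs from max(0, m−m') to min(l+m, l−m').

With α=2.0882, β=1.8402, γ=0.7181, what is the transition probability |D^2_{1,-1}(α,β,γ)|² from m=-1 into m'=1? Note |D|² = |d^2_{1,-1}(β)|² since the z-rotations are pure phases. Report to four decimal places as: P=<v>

P=0.0877

D^2_{1,-1}(2.0882,1.8402,0.7181) = e^{-i·1·2.0882}·d^2_{1,-1}(1.8402)·e^{-i·-1·0.7181}. Compute d first:
c=cos(1.8402/2)=0.605741, s=sin(1.8402/2)=0.795662; N=√[6·1·1·6]=6.000000
k∈{0,1} keeps every argument non-negative
  k=0: (−1)^2·6.0000/(2)·0.6057^2·0.7957^2 = +0.696870
  k=1: (−1)^3·6.0000/(6)·0.6057^0·0.7957^4 = -0.400788
d^2_{1,-1}(1.8402) = +0.696870 -0.400788 = +0.296082
|D^2_{1,-1}|² = |d^2_{1,-1}(β)|² = (+0.296082)² = 0.087665 (the z-rotation phases have unit modulus)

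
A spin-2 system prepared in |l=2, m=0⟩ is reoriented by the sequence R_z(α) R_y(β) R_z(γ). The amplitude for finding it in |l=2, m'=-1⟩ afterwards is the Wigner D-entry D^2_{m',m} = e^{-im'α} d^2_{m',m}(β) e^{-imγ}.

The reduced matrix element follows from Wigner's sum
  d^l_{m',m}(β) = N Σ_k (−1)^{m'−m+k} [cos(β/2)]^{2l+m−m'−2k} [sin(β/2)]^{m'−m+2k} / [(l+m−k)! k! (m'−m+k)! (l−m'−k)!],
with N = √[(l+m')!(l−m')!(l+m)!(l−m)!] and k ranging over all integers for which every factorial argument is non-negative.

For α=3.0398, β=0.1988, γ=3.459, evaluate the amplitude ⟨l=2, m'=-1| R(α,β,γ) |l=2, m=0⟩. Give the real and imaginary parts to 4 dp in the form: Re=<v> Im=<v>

Split into d^2_{-1,0}(β=0.1988) × two z-phases.
c=cos(0.1988/2)=0.995064, s=sin(0.1988/2)=0.099236; N=√[1·6·2·2]=4.898979
k: max(0,(0)−(-1))=1 … min(2+(0),2−(-1))=2
  k=1: (−1)^0·4.8990/(2)·0.9951^3·0.0992^1 = +0.239497
  k=2: (−1)^1·4.8990/(2)·0.9951^1·0.0992^3 = -0.002382
d^2_{-1,0}(0.1988) = +0.239497 -0.002382 = +0.237115
D = (-0.994824+0.101617i)·(+0.237115)·(+1.000000+0.000000i) = -0.235887+0.024095i

Re=-0.2359 Im=0.0241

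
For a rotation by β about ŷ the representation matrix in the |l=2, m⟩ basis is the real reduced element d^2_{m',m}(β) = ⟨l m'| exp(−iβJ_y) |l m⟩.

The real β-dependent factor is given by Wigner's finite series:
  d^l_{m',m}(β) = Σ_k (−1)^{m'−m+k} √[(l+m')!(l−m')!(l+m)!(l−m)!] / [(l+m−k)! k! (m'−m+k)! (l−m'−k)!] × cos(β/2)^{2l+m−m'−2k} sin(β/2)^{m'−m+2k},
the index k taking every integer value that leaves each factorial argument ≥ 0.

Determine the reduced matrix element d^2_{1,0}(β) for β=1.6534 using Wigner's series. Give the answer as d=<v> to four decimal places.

d^2_{1,0}(β=1.6534) via Wigner's sum:
With c≡cos(β/2)=0.677307 and s≡sin(β/2)=0.735700, N=[6·1·2·2]^{1/2}=4.898979
k∈{0,1} keeps every argument non-negative
  k=0: (−1)^1·4.8990/(2)·0.6773^3·0.7357^1 = -0.559930
  k=1: (−1)^2·4.8990/(2)·0.6773^1·0.7357^3 = +0.660639
d^2_{1,0}(1.6534) = -0.559930 +0.660639 = +0.100709

d=0.1007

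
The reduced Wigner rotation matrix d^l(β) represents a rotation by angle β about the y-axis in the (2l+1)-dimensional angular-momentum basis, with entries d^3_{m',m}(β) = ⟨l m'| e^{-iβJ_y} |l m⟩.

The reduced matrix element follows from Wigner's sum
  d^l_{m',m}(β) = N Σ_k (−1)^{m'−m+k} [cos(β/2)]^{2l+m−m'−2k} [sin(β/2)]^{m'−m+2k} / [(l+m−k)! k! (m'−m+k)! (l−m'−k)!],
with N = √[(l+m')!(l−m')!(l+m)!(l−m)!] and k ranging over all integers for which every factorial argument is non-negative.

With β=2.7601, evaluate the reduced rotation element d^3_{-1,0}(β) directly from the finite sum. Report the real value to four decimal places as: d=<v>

d^3_{-1,0}(β=2.7601) via Wigner's sum:
Half-angle: c=0.189592, s=0.981863. N=√(2·24·6·6)=41.569219
k: max(0,(0)−(-1))=1 … min(3+(0),3−(-1))=3
  k=1: (−1)^0·41.5692/(12)·0.1896^5·0.9819^1 = +0.000833
  k=2: (−1)^1·41.5692/(4)·0.1896^3·0.9819^3 = -0.067038
  k=3: (−1)^2·41.5692/(12)·0.1896^1·0.9819^5 = +0.599328
d^3_{-1,0}(2.7601) = +0.000833 -0.067038 +0.599328 = +0.533123

d=0.5331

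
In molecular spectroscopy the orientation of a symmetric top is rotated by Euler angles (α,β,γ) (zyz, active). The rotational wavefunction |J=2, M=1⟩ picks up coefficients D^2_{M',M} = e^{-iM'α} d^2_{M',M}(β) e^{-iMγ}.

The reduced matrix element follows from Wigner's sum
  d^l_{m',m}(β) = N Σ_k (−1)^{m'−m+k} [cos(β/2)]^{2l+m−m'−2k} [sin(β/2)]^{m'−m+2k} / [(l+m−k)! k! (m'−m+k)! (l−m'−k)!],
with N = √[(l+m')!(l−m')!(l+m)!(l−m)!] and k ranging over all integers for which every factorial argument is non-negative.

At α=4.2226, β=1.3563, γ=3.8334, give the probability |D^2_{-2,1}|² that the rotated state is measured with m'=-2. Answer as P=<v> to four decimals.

First d^2_{-2,1}(β=1.3563), then the phase factors e^{-i(-2)α} and e^{-i(1)γ}:
With c≡cos(β/2)=0.778735 and s≡sin(β/2)=0.627353, N=[1·24·6·1]^{1/2}=12.000000
The bounds max(0,m−m')=3 and min(l+m,l−m')=3 give 1 term
  k=3: (−1)^0·12.0000/(6)·0.7787^1·0.6274^3 = +0.384553
d^2_{-2,1}(1.3563) = +0.384553
|D^2_{-2,1}|² = |d^2_{-2,1}(β)|² = (+0.384553)² = 0.147881 (the z-rotation phases have unit modulus)

P=0.1479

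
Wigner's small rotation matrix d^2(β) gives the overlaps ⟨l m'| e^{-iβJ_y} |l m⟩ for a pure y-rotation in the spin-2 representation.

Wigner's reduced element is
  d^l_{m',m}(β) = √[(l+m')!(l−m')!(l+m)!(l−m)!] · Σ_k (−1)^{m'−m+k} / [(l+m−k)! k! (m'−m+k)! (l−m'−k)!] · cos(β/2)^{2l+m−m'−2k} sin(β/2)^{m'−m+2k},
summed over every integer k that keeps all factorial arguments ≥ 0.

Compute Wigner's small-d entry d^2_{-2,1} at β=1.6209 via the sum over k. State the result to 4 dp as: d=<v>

d^2_{-2,1}(β=1.6209) via Wigner's sum:
c=cos(1.6209/2)=0.689172, s=sin(1.6209/2)=0.724597; N=√[1·24·6·1]=12.000000
k∈{3} keeps every argument non-negative
  k=3: (−1)^0·12.0000/(6)·0.6892^1·0.7246^3 = +0.524382
d^2_{-2,1}(1.6209) = +0.524382

d=0.5244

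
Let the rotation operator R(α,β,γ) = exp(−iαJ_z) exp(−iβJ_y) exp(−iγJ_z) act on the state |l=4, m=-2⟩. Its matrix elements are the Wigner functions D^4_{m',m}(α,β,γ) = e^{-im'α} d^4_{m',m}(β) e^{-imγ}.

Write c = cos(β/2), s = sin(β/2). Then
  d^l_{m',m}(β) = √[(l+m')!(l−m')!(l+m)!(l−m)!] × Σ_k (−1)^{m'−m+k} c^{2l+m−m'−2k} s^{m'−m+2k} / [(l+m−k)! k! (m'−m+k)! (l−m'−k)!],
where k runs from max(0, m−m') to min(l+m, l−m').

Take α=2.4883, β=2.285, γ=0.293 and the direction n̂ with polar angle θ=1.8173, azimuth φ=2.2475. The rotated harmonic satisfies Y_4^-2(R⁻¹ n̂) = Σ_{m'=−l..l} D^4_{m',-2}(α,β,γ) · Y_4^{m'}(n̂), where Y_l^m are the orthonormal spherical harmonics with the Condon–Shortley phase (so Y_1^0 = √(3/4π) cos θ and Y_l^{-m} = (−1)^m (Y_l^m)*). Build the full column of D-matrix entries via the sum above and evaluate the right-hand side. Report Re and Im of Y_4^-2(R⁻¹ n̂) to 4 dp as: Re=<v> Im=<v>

Need the full column D^4_{m',-2} for m'=−4..4 at α=2.4883, β=2.285, γ=0.293.
cos(β/2)=0.415322, sin(β/2)=0.909675
d^4_{-4,-2}: single k=2 term ⇒ +0.022473;  D = -0.009904-0.020173i
d^4_{-3,-2}: k∈[1..2] ⇒ +0.007255 -0.104416 = -0.097161;  D = +0.019009-0.095283i
d^4_{-2,-2}: k∈[0..2] ⇒ +0.000885 -0.050964 +0.305614 = +0.255536;  D = +0.192015-0.168609i
d^4_{-1,-2}: k∈[0..2] ⇒ -0.008226 +0.197327 -0.631101 = -0.442000;  D = +0.441000-0.029721i
d^4_{0,-2}: k∈[0..2] ⇒ +0.040290 -0.515433 +0.927271 = +0.452128;  D = +0.376695+0.250042i
d^4_{1,-2}: k∈[0..2] ⇒ -0.131552 +0.946652 -0.908288 = -0.093187;  D = +0.030329+0.088114i
d^4_{2,-2}: k∈[0..2] ⇒ +0.305614 -1.172916 +0.468909 = -0.398392;  D = +0.125997-0.377943i
d^4_{3,-2}: k∈[0..1] ⇒ -0.500921 +0.801034 = +0.300113;  D = +0.248418-0.168394i
d^4_{4,-2}: single k=0 term ⇒ +0.517207;  D = -0.516350-0.029763i
Y_4^{m'}(θ=1.8173,φ=2.2475) and Σ D·Y over m':
  (-0.0099-0.0202i)·(-0.3550-0.1649i)  (+0.0190-0.0953i)·(-0.2497+0.1235i)  (+0.1920-0.1686i)·(+0.0396-0.1792i)  (+0.4410-0.0297i)·(-0.1811-0.2255i)  (+0.3767+0.2500i)·(+0.1415+0.0000i)  (+0.0303+0.0881i)·(+0.1811-0.2255i)  (+0.1260-0.3779i)·(+0.0396+0.1792i)  (+0.2484-0.1684i)·(+0.2497+0.1235i)  (-0.5164-0.0298i)·(-0.3550+0.1649i)
Y_4^-2(R⁻¹ n̂) = +0.320429-0.133995i

Re=0.3204 Im=-0.1340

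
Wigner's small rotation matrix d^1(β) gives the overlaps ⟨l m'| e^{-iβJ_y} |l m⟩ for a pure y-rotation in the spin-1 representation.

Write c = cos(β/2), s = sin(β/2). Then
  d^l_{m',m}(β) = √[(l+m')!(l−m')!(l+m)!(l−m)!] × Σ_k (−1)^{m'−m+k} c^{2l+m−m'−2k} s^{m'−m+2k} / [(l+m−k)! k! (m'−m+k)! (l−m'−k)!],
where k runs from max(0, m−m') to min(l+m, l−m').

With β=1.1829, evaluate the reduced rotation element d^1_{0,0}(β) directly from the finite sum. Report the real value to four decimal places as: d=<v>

d^1_{0,0}(β=1.1829) via Wigner's sum:
With c≡cos(β/2)=0.830133 and s≡sin(β/2)=0.557565, N=[1·1·1·1]^{1/2}=1.000000
k: max(0,(0)−(0))=0 … min(1+(0),1−(0))=1
  k=0: (−1)^0·1.0000/(1)·0.8301^2·0.5576^0 = +0.689121
  k=1: (−1)^1·1.0000/(1)·0.8301^0·0.5576^2 = -0.310879
d^1_{0,0}(1.1829) = +0.689121 -0.310879 = +0.378242

d=0.3782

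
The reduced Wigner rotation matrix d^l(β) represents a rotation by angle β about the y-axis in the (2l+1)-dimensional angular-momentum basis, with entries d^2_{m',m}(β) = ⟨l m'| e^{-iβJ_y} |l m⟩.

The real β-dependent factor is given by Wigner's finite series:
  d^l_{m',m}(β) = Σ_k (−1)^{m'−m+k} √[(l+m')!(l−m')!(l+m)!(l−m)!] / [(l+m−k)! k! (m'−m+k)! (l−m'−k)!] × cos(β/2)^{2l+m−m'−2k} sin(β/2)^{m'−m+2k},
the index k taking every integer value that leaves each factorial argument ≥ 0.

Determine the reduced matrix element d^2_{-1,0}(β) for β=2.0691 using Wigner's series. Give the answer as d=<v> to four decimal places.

d^2_{-1,0}(β=2.0691) via Wigner's sum:
With c≡cos(β/2)=0.510913 and s≡sin(β/2)=0.859633, N=[1·6·2·2]^{1/2}=4.898979
Admissible k: 1..2 (factorial args all ≥0)
  k=1: (−1)^0·4.8990/(2)·0.5109^3·0.8596^1 = +0.280821
  k=2: (−1)^1·4.8990/(2)·0.5109^1·0.8596^3 = -0.794989
d^2_{-1,0}(2.0691) = +0.280821 -0.794989 = -0.514168

d=-0.5142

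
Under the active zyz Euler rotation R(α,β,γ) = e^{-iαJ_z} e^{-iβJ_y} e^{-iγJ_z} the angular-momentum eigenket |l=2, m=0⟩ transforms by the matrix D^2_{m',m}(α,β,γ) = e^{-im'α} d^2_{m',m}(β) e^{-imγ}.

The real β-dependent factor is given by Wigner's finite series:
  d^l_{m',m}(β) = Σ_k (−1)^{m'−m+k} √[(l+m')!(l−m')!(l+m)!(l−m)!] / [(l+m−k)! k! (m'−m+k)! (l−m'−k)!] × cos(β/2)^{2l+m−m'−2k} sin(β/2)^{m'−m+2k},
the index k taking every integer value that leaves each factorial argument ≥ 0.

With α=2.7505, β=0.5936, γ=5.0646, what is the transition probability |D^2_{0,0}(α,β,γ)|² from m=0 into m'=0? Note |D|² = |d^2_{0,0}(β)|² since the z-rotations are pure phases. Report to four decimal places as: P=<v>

Split into d^2_{0,0}(β=0.5936) × two z-phases.
With c≡cos(β/2)=0.956277 and s≡sin(β/2)=0.292462, N=[2·2·2·2]^{1/2}=4.000000
k: max(0,(0)−(0))=0 … min(2+(0),2−(0))=2
  k=0: (−1)^0·4.0000/(4)·0.9563^4·0.2925^0 = +0.836248
  k=1: (−1)^1·4.0000/(1)·0.9563^2·0.2925^2 = -0.312871
  k=2: (−1)^2·4.0000/(4)·0.9563^0·0.2925^4 = +0.007316
d^2_{0,0}(0.5936) = +0.836248 -0.312871 +0.007316 = +0.530693
|D^2_{0,0}|² = |d^2_{0,0}(β)|² = (+0.530693)² = 0.281635 (the z-rotation phases have unit modulus)

P=0.2816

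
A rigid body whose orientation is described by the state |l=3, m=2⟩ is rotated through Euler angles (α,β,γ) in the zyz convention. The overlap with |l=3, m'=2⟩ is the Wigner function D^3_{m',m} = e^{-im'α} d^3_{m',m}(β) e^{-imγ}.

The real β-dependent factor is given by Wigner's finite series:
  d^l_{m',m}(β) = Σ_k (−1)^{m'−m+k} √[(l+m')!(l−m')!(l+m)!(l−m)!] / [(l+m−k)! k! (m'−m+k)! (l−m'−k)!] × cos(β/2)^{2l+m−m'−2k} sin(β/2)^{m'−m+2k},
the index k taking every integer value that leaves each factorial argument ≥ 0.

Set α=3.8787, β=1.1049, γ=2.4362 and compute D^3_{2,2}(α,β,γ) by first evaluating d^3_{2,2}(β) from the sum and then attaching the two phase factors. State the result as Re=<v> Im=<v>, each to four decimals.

Split into d^3_{2,2}(β=1.1049) × two z-phases.
Half-angle: c=0.851241, s=0.524774. N=√(120·1·120·1)=120.000000
k∈{0,1} keeps every argument non-negative
  k=0: (−1)^0·120.0000/(120)·0.8512^6·0.5248^0 = +0.380466
  k=1: (−1)^1·120.0000/(24)·0.8512^4·0.5248^2 = -0.722980
d^3_{2,2}(1.1049) = +0.380466 -0.722980 = -0.342513
Attach z-rotation phases: D = e^{-i(2)(3.8787)}·(-0.342513)·e^{-i(2)(2.4362)} = -0.341824+0.021711i

Re=-0.3418 Im=0.0217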